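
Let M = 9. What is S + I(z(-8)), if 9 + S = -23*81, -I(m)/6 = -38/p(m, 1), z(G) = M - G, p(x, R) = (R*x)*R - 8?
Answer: -5540/3 ≈ -1846.7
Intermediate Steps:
p(x, R) = -8 + x*R² (p(x, R) = x*R² - 8 = -8 + x*R²)
z(G) = 9 - G
I(m) = 228/(-8 + m) (I(m) = -(-228)/(-8 + m*1²) = -(-228)/(-8 + m*1) = -(-228)/(-8 + m) = 228/(-8 + m))
S = -1872 (S = -9 - 23*81 = -9 - 1863 = -1872)
S + I(z(-8)) = -1872 + 228/(-8 + (9 - 1*(-8))) = -1872 + 228/(-8 + (9 + 8)) = -1872 + 228/(-8 + 17) = -1872 + 228/9 = -1872 + 228*(⅑) = -1872 + 76/3 = -5540/3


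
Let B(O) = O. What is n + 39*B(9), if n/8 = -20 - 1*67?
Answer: -345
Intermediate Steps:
n = -696 (n = 8*(-20 - 1*67) = 8*(-20 - 67) = 8*(-87) = -696)
n + 39*B(9) = -696 + 39*9 = -696 + 351 = -345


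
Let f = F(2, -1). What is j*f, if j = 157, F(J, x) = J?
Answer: 314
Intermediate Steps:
f = 2
j*f = 157*2 = 314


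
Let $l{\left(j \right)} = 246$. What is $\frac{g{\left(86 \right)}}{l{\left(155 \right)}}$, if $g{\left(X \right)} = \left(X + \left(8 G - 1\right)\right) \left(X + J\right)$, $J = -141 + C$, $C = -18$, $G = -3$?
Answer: $- \frac{4453}{246} \approx -18.102$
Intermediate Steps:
$J = -159$ ($J = -141 - 18 = -159$)
$g{\left(X \right)} = \left(-159 + X\right) \left(-25 + X\right)$ ($g{\left(X \right)} = \left(X + \left(8 \left(-3\right) - 1\right)\right) \left(X - 159\right) = \left(X - 25\right) \left(-159 + X\right) = \left(-25 + X\right) \left(-159 + X\right) = \left(-159 + X\right) \left(-25 + X\right)$)
$\frac{g{\left(86 \right)}}{l{\left(155 \right)}} = \frac{3975 + 86^{2} - 15824}{246} = \left(3975 + 7396 - 15824\right) \frac{1}{246} = \left(-4453\right) \frac{1}{246} = - \frac{4453}{246}$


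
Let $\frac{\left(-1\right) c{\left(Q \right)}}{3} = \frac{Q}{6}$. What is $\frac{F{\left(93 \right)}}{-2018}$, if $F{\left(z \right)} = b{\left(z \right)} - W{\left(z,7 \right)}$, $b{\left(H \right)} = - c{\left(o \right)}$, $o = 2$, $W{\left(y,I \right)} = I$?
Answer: $\frac{3}{1009} \approx 0.0029732$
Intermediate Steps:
$c{\left(Q \right)} = - \frac{Q}{2}$ ($c{\left(Q \right)} = - 3 \frac{Q}{6} = - \frac{Q}{2}$)
$b{\left(H \right)} = 1$ ($b{\left(H \right)} = - \frac{\left(-1\right) 2}{2} = \left(-1\right) \left(-1\right) = 1$)
$F{\left(z \right)} = -6$ ($F{\left(z \right)} = 1 - 7 = -6$)
$\frac{F{\left(93 \right)}}{-2018} = - \frac{6}{-2018} = \left(-6\right) \left(- \frac{1}{2018}\right) = \frac{3}{1009}$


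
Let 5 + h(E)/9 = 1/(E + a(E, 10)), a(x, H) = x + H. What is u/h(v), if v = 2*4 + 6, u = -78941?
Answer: 2999758/1701 ≈ 1763.5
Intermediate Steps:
v = 14 (v = 8 + 6 = 14)
a(x, H) = H + x
h(E) = -45 + 9/(10 + 2*E) (h(E) = -45 + 9/(E + (10 + E)) = -45 + 9/(10 + 2*E))
u/h(v) = -78941*2*(5 + 14)/(9*(-49 - 10*14)) = -78941*38/(9*(-49 - 140)) = -78941/((9/2)*(1/19)*(-189)) = -78941/(-1701/38) = -78941*(-38/1701) = 2999758/1701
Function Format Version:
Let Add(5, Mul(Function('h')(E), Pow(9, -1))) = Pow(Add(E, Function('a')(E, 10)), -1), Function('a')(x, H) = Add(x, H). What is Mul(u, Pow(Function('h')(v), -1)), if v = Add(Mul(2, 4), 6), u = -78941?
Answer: Rational(2999758, 1701) ≈ 1763.5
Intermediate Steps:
v = 14 (v = Add(8, 6) = 14)
Function('a')(x, H) = Add(H, x)
Function('h')(E) = Add(-45, Mul(9, Pow(Add(10, Mul(2, E)), -1))) (Function('h')(E) = Add(-45, Mul(9, Pow(Add(E, Add(10, E)), -1))) = Add(-45, Mul(9, Pow(Add(10, Mul(2, E)), -1))))
Mul(u, Pow(Function('h')(v), -1)) = Mul(-78941, Pow(Mul(Rational(9, 2), Pow(Add(5, 14), -1), Add(-49, Mul(-10, 14))), -1)) = Mul(-78941, Pow(Mul(Rational(9, 2), Pow(19, -1), Add(-49, -140)), -1)) = Mul(-78941, Pow(Mul(Rational(9, 2), Rational(1, 19), -189), -1)) = Mul(-78941, Pow(Rational(-1701, 38), -1)) = Mul(-78941, Rational(-38, 1701)) = Rational(2999758, 1701)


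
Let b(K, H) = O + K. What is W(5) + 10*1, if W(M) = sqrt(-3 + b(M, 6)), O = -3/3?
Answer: 11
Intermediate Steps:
O = -1 (O = -3*1/3 = -1)
b(K, H) = -1 + K
W(M) = sqrt(-4 + M) (W(M) = sqrt(-3 + (-1 + M)) = sqrt(-4 + M))
W(5) + 10*1 = sqrt(-4 + 5) + 10*1 = sqrt(1) + 10 = 1 + 10 = 11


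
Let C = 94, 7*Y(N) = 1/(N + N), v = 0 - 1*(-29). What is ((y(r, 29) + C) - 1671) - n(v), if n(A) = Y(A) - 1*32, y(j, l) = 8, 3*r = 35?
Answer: -624023/406 ≈ -1537.0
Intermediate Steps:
r = 35/3 (r = (1/3)*35 = 35/3 ≈ 11.667)
v = 29 (v = 0 + 29 = 29)
Y(N) = 1/(14*N) (Y(N) = 1/(7*(N + N)) = 1/(7*((2*N))) = (1/(2*N))/7 = 1/(14*N))
n(A) = -32 + 1/(14*A) (n(A) = 1/(14*A) - 1*32 = 1/(14*A) - 32 = -32 + 1/(14*A))
((y(r, 29) + C) - 1671) - n(v) = ((8 + 94) - 1671) - (-32 + (1/14)/29) = (102 - 1671) - (-32 + (1/14)*(1/29)) = -1569 - (-32 + 1/406) = -1569 - 1*(-12991/406) = -1569 + 12991/406 = -624023/406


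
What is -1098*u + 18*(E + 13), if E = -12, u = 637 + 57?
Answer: -761994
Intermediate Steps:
u = 694
-1098*u + 18*(E + 13) = -1098*694 + 18*(-12 + 13) = -762012 + 18*1 = -762012 + 18 = -761994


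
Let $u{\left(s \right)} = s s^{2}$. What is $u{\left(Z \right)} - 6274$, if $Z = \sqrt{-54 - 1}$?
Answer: $-6274 - 55 i \sqrt{55} \approx -6274.0 - 407.89 i$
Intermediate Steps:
$Z = i \sqrt{55}$ ($Z = \sqrt{-55} = i \sqrt{55} \approx 7.4162 i$)
$u{\left(s \right)} = s^{3}$
$u{\left(Z \right)} - 6274 = \left(i \sqrt{55}\right)^{3} - 6274 = - 55 i \sqrt{55} - 6274 = -6274 - 55 i \sqrt{55}$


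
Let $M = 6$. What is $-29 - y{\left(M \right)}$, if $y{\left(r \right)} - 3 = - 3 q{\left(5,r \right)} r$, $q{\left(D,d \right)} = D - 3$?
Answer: $4$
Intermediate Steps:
$q{\left(D,d \right)} = -3 + D$
$y{\left(r \right)} = 3 - 6 r$ ($y{\left(r \right)} = 3 + - 3 \left(-3 + 5\right) r = 3 + \left(-3\right) 2 r = 3 - 6 r$)
$-29 - y{\left(M \right)} = -29 - \left(3 - 36\right) = -29 - -33 = -29 + 33 = 4$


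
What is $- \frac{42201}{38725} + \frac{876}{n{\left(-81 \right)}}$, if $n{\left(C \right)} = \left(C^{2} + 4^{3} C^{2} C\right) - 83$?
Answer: $- \frac{717555205023}{658436256925} \approx -1.0898$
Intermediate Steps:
$n{\left(C \right)} = -83 + C^{2} + 64 C^{3}$ ($n{\left(C \right)} = \left(C^{2} + 64 C^{2} C\right) - 83 = \left(C^{2} + 64 C^{3}\right) - 83 = -83 + C^{2} + 64 C^{3}$)
$- \frac{42201}{38725} + \frac{876}{n{\left(-81 \right)}} = - \frac{42201}{38725} + \frac{876}{-83 + \left(-81\right)^{2} + 64 \left(-81\right)^{3}} = \left(-42201\right) \frac{1}{38725} + \frac{876}{-83 + 6561 + 64 \left(-531441\right)} = - \frac{42201}{38725} + \frac{876}{-83 + 6561 - 34012224} = - \frac{42201}{38725} + \frac{876}{-34005746} = - \frac{42201}{38725} + 876 \left(- \frac{1}{34005746}\right) = - \frac{42201}{38725} - \frac{438}{17002873} = - \frac{717555205023}{658436256925}$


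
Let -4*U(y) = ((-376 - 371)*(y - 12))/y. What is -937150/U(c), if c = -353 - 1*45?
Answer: -149194280/30627 ≈ -4871.3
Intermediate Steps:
c = -398 (c = -353 - 45 = -398)
U(y) = -(8964 - 747*y)/(4*y) (U(y) = -(-376 - 371)*(y - 12)/(4*y) = -(-747*(-12 + y))/(4*y) = -(8964 - 747*y)/(4*y))
-937150/U(c) = -937150/(747/4 - 2241/(-398)) = -937150/(747/4 - 2241*(-1/398)) = -937150/(747/4 + 2241/398) = -937150/153135/796 = -937150*796/153135 = -1*149194280/30627 = -149194280/30627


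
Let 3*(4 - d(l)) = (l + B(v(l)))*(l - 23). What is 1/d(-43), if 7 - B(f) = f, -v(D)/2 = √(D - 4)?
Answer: -197/177984 - 11*I*√47/177984 ≈ -0.0011068 - 0.0004237*I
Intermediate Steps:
v(D) = -2*√(-4 + D) (v(D) = -2*√(D - 4) = -2*√(-4 + D))
B(f) = 7 - f
d(l) = 4 - (-23 + l)*(7 + l + 2*√(-4 + l))/3 (d(l) = 4 - (l + (7 - (-2)*√(-4 + l)))*(l - 23)/3 = 4 - (l + (7 + 2*√(-4 + l)))*(-23 + l)/3 = 4 - (7 + l + 2*√(-4 + l))*(-23 + l)/3 = 4 - (-23 + l)*(7 + l + 2*√(-4 + l))/3)
1/d(-43) = 1/(173/3 - ⅓*(-43)² + (16/3)*(-43) + 46*√(-4 - 43)/3 - ⅔*(-43)*√(-4 - 43)) = 1/(173/3 - ⅓*1849 - 688/3 + 46*√(-47)/3 - ⅔*(-43)*√(-47)) = 1/(173/3 - 1849/3 - 688/3 + 46*(I*√47)/3 - ⅔*(-43)*I*√47) = 1/(173/3 - 1849/3 - 688/3 + 46*I*√47/3 + 86*I*√47/3) = 1/(-788 + 44*I*√47)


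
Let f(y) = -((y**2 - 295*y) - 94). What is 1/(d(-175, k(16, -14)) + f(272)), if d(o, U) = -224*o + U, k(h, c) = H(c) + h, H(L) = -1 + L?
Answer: 1/45551 ≈ 2.1953e-5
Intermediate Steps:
f(y) = 94 - y**2 + 295*y (f(y) = -(-94 + y**2 - 295*y) = 94 - y**2 + 295*y)
k(h, c) = -1 + c + h (k(h, c) = (-1 + c) + h = -1 + c + h)
d(o, U) = U - 224*o
1/(d(-175, k(16, -14)) + f(272)) = 1/(((-1 - 14 + 16) - 224*(-175)) + (94 - 1*272**2 + 295*272)) = 1/((1 + 39200) + (94 - 1*73984 + 80240)) = 1/(39201 + (94 - 73984 + 80240)) = 1/(39201 + 6350) = 1/45551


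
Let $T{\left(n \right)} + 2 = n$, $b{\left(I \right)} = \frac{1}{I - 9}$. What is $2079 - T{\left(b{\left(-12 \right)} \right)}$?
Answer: $\frac{43702}{21} \approx 2081.0$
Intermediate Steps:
$b{\left(I \right)} = \frac{1}{-9 + I}$
$T{\left(n \right)} = -2 + n$
$2079 - T{\left(b{\left(-12 \right)} \right)} = 2079 - \left(-2 + \frac{1}{-9 - 12}\right) = 2079 - \left(-2 + \frac{1}{-21}\right) = 2079 - \left(-2 - \frac{1}{21}\right) = 2079 - - \frac{43}{21} = 2079 + \frac{43}{21} = \frac{43702}{21}$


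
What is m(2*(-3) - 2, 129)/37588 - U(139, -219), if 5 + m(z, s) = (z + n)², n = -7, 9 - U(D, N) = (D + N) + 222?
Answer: 1249856/9397 ≈ 133.01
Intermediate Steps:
U(D, N) = -213 - D - N (U(D, N) = 9 - ((D + N) + 222) = 9 - (222 + D + N) = 9 + (-222 - D - N) = -213 - D - N)
m(z, s) = -5 + (-7 + z)² (m(z, s) = -5 + (z - 7)² = -5 + (-7 + z)²)
m(2*(-3) - 2, 129)/37588 - U(139, -219) = (-5 + (-7 + (2*(-3) - 2))²)/37588 - (-213 - 1*139 - 1*(-219)) = (-5 + (-7 + (-6 - 2))²)*(1/37588) - (-213 - 139 + 219) = (-5 + (-7 - 8)²)*(1/37588) - 1*(-133) = (-5 + (-15)²)*(1/37588) + 133 = (-5 + 225)*(1/37588) + 133 = 220*(1/37588) + 133 = 55/9397 + 133 = 1249856/9397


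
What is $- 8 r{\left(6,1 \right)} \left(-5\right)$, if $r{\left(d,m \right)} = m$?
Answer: $40$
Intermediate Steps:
$- 8 r{\left(6,1 \right)} \left(-5\right) = \left(-8\right) 1 \left(-5\right) = \left(-8\right) \left(-5\right) = 40$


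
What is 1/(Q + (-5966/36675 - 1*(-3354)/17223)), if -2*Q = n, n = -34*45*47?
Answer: 210551175/7570374248969 ≈ 2.7813e-5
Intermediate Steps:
n = -71910 (n = -1530*47 = -71910)
Q = 35955 (Q = -½*(-71910) = 35955)
1/(Q + (-5966/36675 - 1*(-3354)/17223)) = 1/(35955 + (-5966/36675 - 1*(-3354)/17223)) = 1/(35955 + (-5966*1/36675 + 3354*(1/17223))) = 1/(35955 + (-5966/36675 + 1118/5741)) = 1/(35955 + 6751844/210551175) = 1/(7570374248969/210551175) = 210551175/7570374248969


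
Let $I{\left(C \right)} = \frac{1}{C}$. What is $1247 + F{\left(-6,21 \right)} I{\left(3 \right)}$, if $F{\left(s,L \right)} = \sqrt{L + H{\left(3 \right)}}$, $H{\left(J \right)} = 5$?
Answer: $1247 + \frac{\sqrt{26}}{3} \approx 1248.7$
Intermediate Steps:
$F{\left(s,L \right)} = \sqrt{5 + L}$ ($F{\left(s,L \right)} = \sqrt{L + 5} = \sqrt{5 + L}$)
$1247 + F{\left(-6,21 \right)} I{\left(3 \right)} = 1247 + \frac{\sqrt{5 + 21}}{3} = 1247 + \sqrt{26} \cdot \frac{1}{3} = 1247 + \frac{\sqrt{26}}{3}$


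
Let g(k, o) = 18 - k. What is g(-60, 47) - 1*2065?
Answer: -1987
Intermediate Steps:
g(-60, 47) - 1*2065 = (18 - 1*(-60)) - 1*2065 = (18 + 60) - 2065 = 78 - 2065 = -1987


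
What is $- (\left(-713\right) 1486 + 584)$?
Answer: $1058934$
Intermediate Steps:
$- (\left(-713\right) 1486 + 584) = - (-1059518 + 584) = \left(-1\right) \left(-1058934\right) = 1058934$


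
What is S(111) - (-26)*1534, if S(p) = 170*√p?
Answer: 39884 + 170*√111 ≈ 41675.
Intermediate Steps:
S(111) - (-26)*1534 = 170*√111 - (-26)*1534 = 170*√111 - 1*(-39884) = 170*√111 + 39884 = 39884 + 170*√111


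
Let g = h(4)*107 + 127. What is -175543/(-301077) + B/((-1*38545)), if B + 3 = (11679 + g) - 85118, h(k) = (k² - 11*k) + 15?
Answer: 29258563297/11605012965 ≈ 2.5212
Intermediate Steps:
h(k) = 15 + k² - 11*k
g = -1264 (g = (15 + 4² - 11*4)*107 + 127 = (15 + 16 - 44)*107 + 127 = -13*107 + 127 = -1391 + 127 = -1264)
B = -74706 (B = -3 + ((11679 - 1264) - 85118) = -3 + (10415 - 85118) = -3 - 74703 = -74706)
-175543/(-301077) + B/((-1*38545)) = -175543/(-301077) - 74706/((-1*38545)) = -175543*(-1/301077) - 74706/(-38545) = 175543/301077 - 74706*(-1/38545) = 175543/301077 + 74706/38545 = 29258563297/11605012965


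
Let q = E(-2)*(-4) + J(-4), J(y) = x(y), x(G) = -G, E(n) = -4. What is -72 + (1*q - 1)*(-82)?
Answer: -1630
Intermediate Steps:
J(y) = -y
q = 20 (q = -4*(-4) - 1*(-4) = 16 + 4 = 20)
-72 + (1*q - 1)*(-82) = -72 + (1*20 - 1)*(-82) = -72 + (20 - 1)*(-82) = -72 + 19*(-82) = -72 - 1558 = -1630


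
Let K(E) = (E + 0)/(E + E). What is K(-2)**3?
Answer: 1/8 ≈ 0.12500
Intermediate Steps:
K(E) = 1/2 (K(E) = E/((2*E)) = E*(1/(2*E)) = 1/2)
K(-2)**3 = (1/2)**3 = 1/8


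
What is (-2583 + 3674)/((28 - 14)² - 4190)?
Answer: -1091/3994 ≈ -0.27316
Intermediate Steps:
(-2583 + 3674)/((28 - 14)² - 4190) = 1091/(14² - 4190) = 1091/(196 - 4190) = 1091/(-3994) = 1091*(-1/3994) = -1091/3994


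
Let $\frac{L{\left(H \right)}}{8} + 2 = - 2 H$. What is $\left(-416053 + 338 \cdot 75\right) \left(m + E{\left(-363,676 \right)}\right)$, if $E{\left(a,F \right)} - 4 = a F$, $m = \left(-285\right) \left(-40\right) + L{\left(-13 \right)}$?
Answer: $91343235776$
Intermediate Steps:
$L{\left(H \right)} = -16 - 16 H$ ($L{\left(H \right)} = -16 + 8 \left(- 2 H\right) = -16 - 16 H$)
$m = 11592$ ($m = \left(-285\right) \left(-40\right) - -192 = 11400 + \left(-16 + 208\right) = 11400 + 192 = 11592$)
$E{\left(a,F \right)} = 4 + F a$ ($E{\left(a,F \right)} = 4 + a F = 4 + F a$)
$\left(-416053 + 338 \cdot 75\right) \left(m + E{\left(-363,676 \right)}\right) = \left(-416053 + 338 \cdot 75\right) \left(11592 + \left(4 + 676 \left(-363\right)\right)\right) = \left(-416053 + 25350\right) \left(11592 + \left(4 - 245388\right)\right) = - 390703 \left(11592 - 245384\right) = \left(-390703\right) \left(-233792\right) = 91343235776$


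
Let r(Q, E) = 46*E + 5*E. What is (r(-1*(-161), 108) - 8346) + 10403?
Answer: 7565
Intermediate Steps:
r(Q, E) = 51*E
(r(-1*(-161), 108) - 8346) + 10403 = (51*108 - 8346) + 10403 = (5508 - 8346) + 10403 = -2838 + 10403 = 7565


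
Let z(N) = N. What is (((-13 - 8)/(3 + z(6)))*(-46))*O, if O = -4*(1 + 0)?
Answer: -1288/3 ≈ -429.33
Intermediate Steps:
O = -4 (O = -4*1 = -4)
(((-13 - 8)/(3 + z(6)))*(-46))*O = (((-13 - 8)/(3 + 6))*(-46))*(-4) = (-21/9*(-46))*(-4) = (-21*⅑*(-46))*(-4) = -7/3*(-46)*(-4) = (322/3)*(-4) = -1288/3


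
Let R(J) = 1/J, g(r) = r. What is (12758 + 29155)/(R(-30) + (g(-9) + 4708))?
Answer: 1257390/140969 ≈ 8.9196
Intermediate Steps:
(12758 + 29155)/(R(-30) + (g(-9) + 4708)) = (12758 + 29155)/(1/(-30) + (-9 + 4708)) = 41913/(-1/30 + 4699) = 41913/(140969/30) = 41913*(30/140969) = 1257390/140969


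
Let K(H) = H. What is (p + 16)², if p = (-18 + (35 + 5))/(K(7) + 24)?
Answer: 268324/961 ≈ 279.21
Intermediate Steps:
p = 22/31 (p = (-18 + (35 + 5))/(7 + 24) = (-18 + 40)/31 = 22*(1/31) = 22/31 ≈ 0.70968)
(p + 16)² = (22/31 + 16)² = (518/31)² = 268324/961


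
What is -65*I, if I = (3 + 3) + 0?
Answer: -390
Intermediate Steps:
I = 6 (I = 6 + 0 = 6)
-65*I = -65*6 = -390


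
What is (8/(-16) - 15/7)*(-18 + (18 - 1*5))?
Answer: 185/14 ≈ 13.214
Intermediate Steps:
(8/(-16) - 15/7)*(-18 + (18 - 1*5)) = (8*(-1/16) - 15*⅐)*(-18 + (18 - 5)) = (-½ - 15/7)*(-18 + 13) = -37/14*(-5) = 185/14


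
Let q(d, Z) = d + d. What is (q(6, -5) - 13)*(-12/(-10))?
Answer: -6/5 ≈ -1.2000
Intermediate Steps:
q(d, Z) = 2*d
(q(6, -5) - 13)*(-12/(-10)) = (2*6 - 13)*(-12/(-10)) = (12 - 13)*(-12*(-⅒)) = -1*6/5 = -6/5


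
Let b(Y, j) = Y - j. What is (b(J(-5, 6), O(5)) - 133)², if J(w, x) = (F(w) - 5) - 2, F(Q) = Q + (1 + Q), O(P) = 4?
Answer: 23409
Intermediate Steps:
F(Q) = 1 + 2*Q
J(w, x) = -6 + 2*w (J(w, x) = ((1 + 2*w) - 5) - 2 = (-4 + 2*w) - 2 = -6 + 2*w)
(b(J(-5, 6), O(5)) - 133)² = (((-6 + 2*(-5)) - 1*4) - 133)² = (((-6 - 10) - 4) - 133)² = ((-16 - 4) - 133)² = (-20 - 133)² = (-153)² = 23409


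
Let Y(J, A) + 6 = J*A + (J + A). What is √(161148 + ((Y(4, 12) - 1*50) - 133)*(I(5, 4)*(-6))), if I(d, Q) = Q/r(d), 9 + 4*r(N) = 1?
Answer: 4*√9978 ≈ 399.56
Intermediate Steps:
r(N) = -2 (r(N) = -9/4 + (¼)*1 = -9/4 + ¼ = -2)
Y(J, A) = -6 + A + J + A*J (Y(J, A) = -6 + (J*A + (J + A)) = -6 + (A*J + (A + J)) = -6 + (A + J + A*J) = -6 + A + J + A*J)
I(d, Q) = -Q/2 (I(d, Q) = Q/(-2) = Q*(-½) = -Q/2)
√(161148 + ((Y(4, 12) - 1*50) - 133)*(I(5, 4)*(-6))) = √(161148 + (((-6 + 12 + 4 + 12*4) - 1*50) - 133)*(-½*4*(-6))) = √(161148 + (((-6 + 12 + 4 + 48) - 50) - 133)*(-2*(-6))) = √(161148 + ((58 - 50) - 133)*12) = √(161148 + (8 - 133)*12) = √(161148 - 125*12) = √(161148 - 1500) = √159648 = 4*√9978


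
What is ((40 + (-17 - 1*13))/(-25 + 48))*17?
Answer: 170/23 ≈ 7.3913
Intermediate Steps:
((40 + (-17 - 1*13))/(-25 + 48))*17 = ((40 + (-17 - 13))/23)*17 = ((40 - 30)*(1/23))*17 = (10*(1/23))*17 = (10/23)*17 = 170/23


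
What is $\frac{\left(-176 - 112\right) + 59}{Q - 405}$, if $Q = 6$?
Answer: $\frac{229}{399} \approx 0.57393$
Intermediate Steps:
$\frac{\left(-176 - 112\right) + 59}{Q - 405} = \frac{\left(-176 - 112\right) + 59}{6 - 405} = \frac{-288 + 59}{-399} = \left(-229\right) \left(- \frac{1}{399}\right) = \frac{229}{399}$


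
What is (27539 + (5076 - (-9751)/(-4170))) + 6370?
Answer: 162557699/4170 ≈ 38983.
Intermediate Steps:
(27539 + (5076 - (-9751)/(-4170))) + 6370 = (27539 + (5076 - (-9751)*(-1)/4170)) + 6370 = (27539 + (5076 - 1*9751/4170)) + 6370 = (27539 + (5076 - 9751/4170)) + 6370 = (27539 + 21157169/4170) + 6370 = 135994799/4170 + 6370 = 162557699/4170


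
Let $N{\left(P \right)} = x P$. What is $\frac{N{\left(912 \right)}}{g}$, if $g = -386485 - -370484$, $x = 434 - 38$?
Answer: $- \frac{361152}{16001} \approx -22.571$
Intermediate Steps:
$x = 396$ ($x = 434 - 38 = 396$)
$g = -16001$ ($g = -386485 + 370484 = -16001$)
$N{\left(P \right)} = 396 P$
$\frac{N{\left(912 \right)}}{g} = \frac{396 \cdot 912}{-16001} = 361152 \left(- \frac{1}{16001}\right) = - \frac{361152}{16001}$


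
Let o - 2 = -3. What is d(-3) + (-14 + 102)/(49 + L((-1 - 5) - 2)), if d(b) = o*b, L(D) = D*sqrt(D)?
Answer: 13051/2913 + 1408*I*sqrt(2)/2913 ≈ 4.4803 + 0.68356*I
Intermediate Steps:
o = -1 (o = 2 - 3 = -1)
L(D) = D**(3/2)
d(b) = -b
d(-3) + (-14 + 102)/(49 + L((-1 - 5) - 2)) = -1*(-3) + (-14 + 102)/(49 + ((-1 - 5) - 2)**(3/2)) = 3 + 88/(49 + (-6 - 2)**(3/2)) = 3 + 88/(49 + (-8)**(3/2)) = 3 + 88/(49 - 16*I*sqrt(2))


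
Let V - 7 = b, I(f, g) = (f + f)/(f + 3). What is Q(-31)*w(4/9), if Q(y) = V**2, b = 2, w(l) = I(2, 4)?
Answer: 324/5 ≈ 64.800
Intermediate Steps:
I(f, g) = 2*f/(3 + f) (I(f, g) = (2*f)/(3 + f) = 2*f/(3 + f))
w(l) = 4/5 (w(l) = 2*2/(3 + 2) = 2*2/5 = 2*2*(1/5) = 4/5)
V = 9 (V = 7 + 2 = 9)
Q(y) = 81 (Q(y) = 9**2 = 81)
Q(-31)*w(4/9) = 81*(4/5) = 324/5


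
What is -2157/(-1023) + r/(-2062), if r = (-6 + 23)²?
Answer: 1384029/703142 ≈ 1.9683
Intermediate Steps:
r = 289 (r = 17² = 289)
-2157/(-1023) + r/(-2062) = -2157/(-1023) + 289/(-2062) = -2157*(-1/1023) + 289*(-1/2062) = 719/341 - 289/2062 = 1384029/703142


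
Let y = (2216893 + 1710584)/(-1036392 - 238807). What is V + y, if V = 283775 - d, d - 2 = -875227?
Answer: 1477951713523/1275199 ≈ 1.1590e+6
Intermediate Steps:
d = -875225 (d = 2 - 875227 = -875225)
y = -3927477/1275199 (y = 3927477/(-1275199) = 3927477*(-1/1275199) = -3927477/1275199 ≈ -3.0799)
V = 1159000 (V = 283775 - 1*(-875225) = 283775 + 875225 = 1159000)
V + y = 1159000 - 3927477/1275199 = 1477951713523/1275199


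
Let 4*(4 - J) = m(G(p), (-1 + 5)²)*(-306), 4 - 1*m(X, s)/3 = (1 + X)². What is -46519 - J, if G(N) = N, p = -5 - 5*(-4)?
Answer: 11311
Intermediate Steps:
p = 15 (p = -5 + 20 = 15)
m(X, s) = 12 - 3*(1 + X)²
J = -57830 (J = 4 - (12 - 3*(1 + 15)²)*(-306)/4 = 4 - (12 - 3*16²)*(-306)/4 = 4 - (12 - 3*256)*(-306)/4 = 4 - (12 - 768)*(-306)/4 = 4 - (-189)*(-306) = 4 - ¼*231336 = 4 - 57834 = -57830)
-46519 - J = -46519 - 1*(-57830) = -46519 + 57830 = 11311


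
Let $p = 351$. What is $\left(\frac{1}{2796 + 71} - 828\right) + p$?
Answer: $- \frac{1367558}{2867} \approx -477.0$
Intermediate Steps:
$\left(\frac{1}{2796 + 71} - 828\right) + p = \left(\frac{1}{2796 + 71} - 828\right) + 351 = \left(\frac{1}{2867} - 828\right) + 351 = - \frac{2373875}{2867} + 351 = - \frac{1367558}{2867}$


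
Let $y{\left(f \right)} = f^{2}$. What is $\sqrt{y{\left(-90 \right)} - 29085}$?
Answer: $i \sqrt{20985} \approx 144.86 i$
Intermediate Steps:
$\sqrt{y{\left(-90 \right)} - 29085} = \sqrt{\left(-90\right)^{2} - 29085} = \sqrt{8100 - 29085} = \sqrt{-20985} = i \sqrt{20985}$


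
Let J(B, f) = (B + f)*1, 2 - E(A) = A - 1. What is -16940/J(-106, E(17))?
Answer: 847/6 ≈ 141.17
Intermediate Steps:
E(A) = 3 - A (E(A) = 2 - (A - 1) = 2 - (-1 + A) = 2 + (1 - A) = 3 - A)
J(B, f) = B + f
-16940/J(-106, E(17)) = -16940/(-106 + (3 - 1*17)) = -16940/(-106 + (3 - 17)) = -16940/(-106 - 14) = -16940/(-120) = -16940*(-1/120) = 847/6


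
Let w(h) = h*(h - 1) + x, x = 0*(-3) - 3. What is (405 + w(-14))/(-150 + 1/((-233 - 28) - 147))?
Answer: -249696/61201 ≈ -4.0799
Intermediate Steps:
x = -3 (x = 0 - 3 = -3)
w(h) = -3 + h*(-1 + h) (w(h) = h*(h - 1) - 3 = h*(-1 + h) - 3 = -3 + h*(-1 + h))
(405 + w(-14))/(-150 + 1/((-233 - 28) - 147)) = (405 + (-3 + (-14)² - 1*(-14)))/(-150 + 1/((-233 - 28) - 147)) = (405 + (-3 + 196 + 14))/(-150 + 1/(-261 - 147)) = (405 + 207)/(-150 + 1/(-408)) = 612/(-150 - 1/408) = 612/(-61201/408) = 612*(-408/61201) = -249696/61201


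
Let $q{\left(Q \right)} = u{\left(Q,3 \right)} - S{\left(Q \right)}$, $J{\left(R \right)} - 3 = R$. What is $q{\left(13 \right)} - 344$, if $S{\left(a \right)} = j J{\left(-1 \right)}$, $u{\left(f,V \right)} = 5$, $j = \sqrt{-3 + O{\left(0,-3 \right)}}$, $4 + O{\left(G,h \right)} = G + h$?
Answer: $-339 - 2 i \sqrt{10} \approx -339.0 - 6.3246 i$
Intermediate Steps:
$J{\left(R \right)} = 3 + R$
$O{\left(G,h \right)} = -4 + G + h$ ($O{\left(G,h \right)} = -4 + \left(G + h\right) = -4 + G + h$)
$j = i \sqrt{10}$ ($j = \sqrt{-3 - 7} = \sqrt{-10} = i \sqrt{10} \approx 3.1623 i$)
$S{\left(a \right)} = 2 i \sqrt{10}$ ($S{\left(a \right)} = i \sqrt{10} \left(3 - 1\right) = i \sqrt{10} \cdot 2 = 2 i \sqrt{10}$)
$q{\left(Q \right)} = 5 - 2 i \sqrt{10}$
$q{\left(13 \right)} - 344 = \left(5 - 2 i \sqrt{10}\right) - 344 = -339 - 2 i \sqrt{10}$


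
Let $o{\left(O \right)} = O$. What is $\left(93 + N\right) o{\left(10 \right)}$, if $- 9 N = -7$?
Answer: $\frac{8440}{9} \approx 937.78$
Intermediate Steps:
$N = \frac{7}{9}$ ($N = \left(- \frac{1}{9}\right) \left(-7\right) = \frac{7}{9} \approx 0.77778$)
$\left(93 + N\right) o{\left(10 \right)} = \left(93 + \frac{7}{9}\right) 10 = \frac{844}{9} \cdot 10 = \frac{8440}{9}$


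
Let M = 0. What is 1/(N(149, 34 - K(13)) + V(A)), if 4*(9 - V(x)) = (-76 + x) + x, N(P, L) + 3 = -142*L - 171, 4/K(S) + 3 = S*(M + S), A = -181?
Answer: -166/810093 ≈ -0.00020491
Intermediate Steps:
K(S) = 4/(-3 + S²) (K(S) = 4/(-3 + S*(0 + S)) = 4/(-3 + S*S) = 4/(-3 + S²))
N(P, L) = -174 - 142*L (N(P, L) = -3 + (-142*L - 171) = -3 + (-171 - 142*L) = -174 - 142*L)
V(x) = 28 - x/2 (V(x) = 9 - ((-76 + x) + x)/4 = 9 - (-76 + 2*x)/4 = 9 + (19 - x/2) = 28 - x/2)
1/(N(149, 34 - K(13)) + V(A)) = 1/((-174 - 142*(34 - 4/(-3 + 13²))) + (28 - ½*(-181))) = 1/((-174 - 142*(34 - 4/(-3 + 169))) + (28 + 181/2)) = 1/((-174 - 142*(34 - 4/166)) + 237/2) = 1/((-174 - 142*(34 - 1*2/83)) + 237/2) = 1/((-174 - 142*(34 - 2/83)) + 237/2) = 1/((-174 - 142*2820/83) + 237/2) = 1/((-174 - 400440/83) + 237/2) = 1/(-414882/83 + 237/2) = 1/(-810093/166) = -166/810093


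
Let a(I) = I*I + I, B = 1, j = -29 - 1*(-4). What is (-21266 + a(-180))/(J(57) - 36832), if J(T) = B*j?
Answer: -10954/36857 ≈ -0.29720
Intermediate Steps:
j = -25 (j = -29 + 4 = -25)
a(I) = I + I**2 (a(I) = I**2 + I = I + I**2)
J(T) = -25 (J(T) = 1*(-25) = -25)
(-21266 + a(-180))/(J(57) - 36832) = (-21266 - 180*(1 - 180))/(-25 - 36832) = (-21266 - 180*(-179))/(-36857) = (-21266 + 32220)*(-1/36857) = 10954*(-1/36857) = -10954/36857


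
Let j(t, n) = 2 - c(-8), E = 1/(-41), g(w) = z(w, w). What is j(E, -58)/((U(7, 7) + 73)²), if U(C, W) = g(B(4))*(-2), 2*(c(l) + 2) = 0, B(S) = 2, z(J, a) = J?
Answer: 4/4761 ≈ 0.00084016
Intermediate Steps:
g(w) = w
c(l) = -2 (c(l) = -2 + (½)*0 = -2 + 0 = -2)
U(C, W) = -4 (U(C, W) = 2*(-2) = -4)
E = -1/41 ≈ -0.024390
j(t, n) = 4 (j(t, n) = 2 - 1*(-2) = 2 + 2 = 4)
j(E, -58)/((U(7, 7) + 73)²) = 4/((-4 + 73)²) = 4/(69²) = 4/4761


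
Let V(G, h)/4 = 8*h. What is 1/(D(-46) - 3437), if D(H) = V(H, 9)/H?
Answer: -23/79195 ≈ -0.00029042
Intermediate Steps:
V(G, h) = 32*h (V(G, h) = 4*(8*h) = 32*h)
D(H) = 288/H (D(H) = (32*9)/H = 288/H)
1/(D(-46) - 3437) = 1/(288/(-46) - 3437) = 1/(288*(-1/46) - 3437) = 1/(-144/23 - 3437) = 1/(-79195/23) = -23/79195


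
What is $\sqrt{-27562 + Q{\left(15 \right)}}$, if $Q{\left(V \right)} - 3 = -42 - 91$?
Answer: $2 i \sqrt{6923} \approx 166.41 i$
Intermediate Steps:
$Q{\left(V \right)} = -130$ ($Q{\left(V \right)} = 3 - 133 = -130$)
$\sqrt{-27562 + Q{\left(15 \right)}} = \sqrt{-27562 - 130} = \sqrt{-27692} = 2 i \sqrt{6923}$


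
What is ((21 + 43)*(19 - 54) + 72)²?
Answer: 4700224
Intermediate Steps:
((21 + 43)*(19 - 54) + 72)² = (64*(-35) + 72)² = (-2240 + 72)² = (-2168)² = 4700224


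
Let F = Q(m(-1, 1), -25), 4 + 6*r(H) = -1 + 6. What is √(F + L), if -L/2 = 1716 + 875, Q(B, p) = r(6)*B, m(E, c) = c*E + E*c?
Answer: I*√46641/3 ≈ 71.988*I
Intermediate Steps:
r(H) = ⅙ (r(H) = -⅔ + (-1 + 6)/6 = -⅔ + (⅙)*5 = -⅔ + ⅚ = ⅙)
m(E, c) = 2*E*c (m(E, c) = E*c + E*c = 2*E*c)
Q(B, p) = B/6
F = -⅓ (F = (2*(-1)*1)/6 = (⅙)*(-2) = -⅓ ≈ -0.33333)
L = -5182 (L = -2*(1716 + 875) = -2*2591 = -5182)
√(F + L) = √(-⅓ - 5182) = √(-15547/3) = I*√46641/3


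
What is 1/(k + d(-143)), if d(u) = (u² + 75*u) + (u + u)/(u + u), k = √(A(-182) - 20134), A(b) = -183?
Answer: 9725/94595942 - I*√20317/94595942 ≈ 0.00010281 - 1.5068e-6*I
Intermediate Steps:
k = I*√20317 (k = √(-183 - 20134) = √(-20317) = I*√20317 ≈ 142.54*I)
d(u) = 1 + u² + 75*u (d(u) = (u² + 75*u) + (2*u)/((2*u)) = (u² + 75*u) + (2*u)*(1/(2*u)) = (u² + 75*u) + 1 = 1 + u² + 75*u)
1/(k + d(-143)) = 1/(I*√20317 + (1 + (-143)² + 75*(-143))) = 1/(I*√20317 + (1 + 20449 - 10725)) = 1/(I*√20317 + 9725) = 1/(9725 + I*√20317)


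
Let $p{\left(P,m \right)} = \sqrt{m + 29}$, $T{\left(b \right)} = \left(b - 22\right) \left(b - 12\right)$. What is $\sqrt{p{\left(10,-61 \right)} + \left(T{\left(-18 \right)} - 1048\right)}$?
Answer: $2 \sqrt{38 + i \sqrt{2}} \approx 12.331 + 0.22938 i$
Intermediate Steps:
$T{\left(b \right)} = \left(-22 + b\right) \left(-12 + b\right)$
$p{\left(P,m \right)} = \sqrt{29 + m}$
$\sqrt{p{\left(10,-61 \right)} + \left(T{\left(-18 \right)} - 1048\right)} = \sqrt{\sqrt{29 - 61} + \left(\left(264 + \left(-18\right)^{2} - -612\right) - 1048\right)} = \sqrt{\sqrt{-32} + \left(\left(264 + 324 + 612\right) - 1048\right)} = \sqrt{4 i \sqrt{2} + \left(1200 - 1048\right)} = \sqrt{4 i \sqrt{2} + 152} = \sqrt{152 + 4 i \sqrt{2}}$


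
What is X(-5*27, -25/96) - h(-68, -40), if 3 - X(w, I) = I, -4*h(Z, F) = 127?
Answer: 3361/96 ≈ 35.010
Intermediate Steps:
h(Z, F) = -127/4 (h(Z, F) = -¼*127 = -127/4)
X(w, I) = 3 - I
X(-5*27, -25/96) - h(-68, -40) = (3 - (-25)/96) - 1*(-127/4) = (3 - (-25)/96) + 127/4 = (3 - 1*(-25/96)) + 127/4 = (3 + 25/96) + 127/4 = 313/96 + 127/4 = 3361/96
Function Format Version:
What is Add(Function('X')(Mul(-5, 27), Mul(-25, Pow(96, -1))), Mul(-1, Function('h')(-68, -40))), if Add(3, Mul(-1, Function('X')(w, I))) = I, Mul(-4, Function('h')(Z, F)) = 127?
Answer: Rational(3361, 96) ≈ 35.010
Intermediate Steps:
Function('h')(Z, F) = Rational(-127, 4) (Function('h')(Z, F) = Mul(Rational(-1, 4), 127) = Rational(-127, 4))
Function('X')(w, I) = Add(3, Mul(-1, I))
Add(Function('X')(Mul(-5, 27), Mul(-25, Pow(96, -1))), Mul(-1, Function('h')(-68, -40))) = Add(Add(3, Mul(-1, Mul(-25, Pow(96, -1)))), Mul(-1, Rational(-127, 4))) = Add(Add(3, Mul(-1, Mul(-25, Rational(1, 96)))), Rational(127, 4)) = Add(Add(3, Mul(-1, Rational(-25, 96))), Rational(127, 4)) = Add(Add(3, Rational(25, 96)), Rational(127, 4)) = Add(Rational(313, 96), Rational(127, 4)) = Rational(3361, 96)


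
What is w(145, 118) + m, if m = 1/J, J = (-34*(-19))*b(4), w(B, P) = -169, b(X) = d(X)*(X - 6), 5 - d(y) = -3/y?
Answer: -1255502/7429 ≈ -169.00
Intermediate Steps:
d(y) = 5 + 3/y (d(y) = 5 - (-3)/y = 5 + 3/y)
b(X) = (-6 + X)*(5 + 3/X) (b(X) = (5 + 3/X)*(X - 6) = (5 + 3/X)*(-6 + X) = (-6 + X)*(5 + 3/X))
J = -7429 (J = (-34*(-19))*(-27 - 18/4 + 5*4) = 646*(-27 - 18*1/4 + 20) = 646*(-27 - 9/2 + 20) = 646*(-23/2) = -7429)
m = -1/7429 (m = 1/(-7429) = -1/7429 ≈ -0.00013461)
w(145, 118) + m = -169 - 1/7429 = -1255502/7429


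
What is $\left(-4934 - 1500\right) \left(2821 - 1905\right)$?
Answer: $-5893544$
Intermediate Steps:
$\left(-4934 - 1500\right) \left(2821 - 1905\right) = \left(-6434\right) 916 = -5893544$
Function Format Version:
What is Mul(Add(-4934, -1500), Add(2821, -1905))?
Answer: -5893544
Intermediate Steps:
Mul(Add(-4934, -1500), Add(2821, -1905)) = Mul(-6434, 916) = -5893544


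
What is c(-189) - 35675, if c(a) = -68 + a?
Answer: -35932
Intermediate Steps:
c(-189) - 35675 = (-68 - 189) - 35675 = -257 - 35675 = -35932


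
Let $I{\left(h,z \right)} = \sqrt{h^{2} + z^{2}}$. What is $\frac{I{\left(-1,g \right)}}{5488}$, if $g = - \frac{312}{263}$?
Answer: $\frac{\sqrt{166513}}{1443344} \approx 0.00028272$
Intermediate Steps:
$g = - \frac{312}{263}$ ($g = \left(-312\right) \frac{1}{263} = - \frac{312}{263} \approx -1.1863$)
$\frac{I{\left(-1,g \right)}}{5488} = \frac{\sqrt{\left(-1\right)^{2} + \left(- \frac{312}{263}\right)^{2}}}{5488} = \sqrt{1 + \frac{97344}{69169}} \cdot \frac{1}{5488} = \sqrt{\frac{166513}{69169}} \cdot \frac{1}{5488} = \frac{\sqrt{166513}}{263} \cdot \frac{1}{5488} = \frac{\sqrt{166513}}{1443344}$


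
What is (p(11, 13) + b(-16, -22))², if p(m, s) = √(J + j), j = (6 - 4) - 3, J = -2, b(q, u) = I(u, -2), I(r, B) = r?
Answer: (22 - I*√3)² ≈ 481.0 - 76.21*I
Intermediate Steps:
b(q, u) = u
j = -1 (j = 2 - 3 = -1)
p(m, s) = I*√3 (p(m, s) = √(-2 - 1) = √(-3) = I*√3)
(p(11, 13) + b(-16, -22))² = (I*√3 - 22)² = (-22 + I*√3)²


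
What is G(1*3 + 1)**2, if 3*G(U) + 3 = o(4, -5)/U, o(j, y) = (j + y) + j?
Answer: 9/16 ≈ 0.56250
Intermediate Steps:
o(j, y) = y + 2*j
G(U) = -1 + 1/U (G(U) = -1 + ((-5 + 2*4)/U)/3 = -1 + ((-5 + 8)/U)/3 = -1 + (3/U)/3 = -1 + 1/U)
G(1*3 + 1)**2 = ((1 - (1*3 + 1))/(1*3 + 1))**2 = ((1 - (3 + 1))/(3 + 1))**2 = ((1 - 1*4)/4)**2 = ((1 - 4)/4)**2 = ((1/4)*(-3))**2 = (-3/4)**2 = 9/16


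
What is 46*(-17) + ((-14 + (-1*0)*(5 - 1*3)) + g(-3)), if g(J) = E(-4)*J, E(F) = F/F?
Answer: -799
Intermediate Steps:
E(F) = 1
g(J) = J (g(J) = 1*J = J)
46*(-17) + ((-14 + (-1*0)*(5 - 1*3)) + g(-3)) = 46*(-17) + ((-14 + (-1*0)*(5 - 1*3)) - 3) = -782 + ((-14 + 0*(5 - 3)) - 3) = -782 + ((-14 + 0*2) - 3) = -782 + ((-14 + 0) - 3) = -782 + (-14 - 3) = -782 - 17 = -799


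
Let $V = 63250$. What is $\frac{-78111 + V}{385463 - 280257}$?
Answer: $- \frac{14861}{105206} \approx -0.14126$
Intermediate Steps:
$\frac{-78111 + V}{385463 - 280257} = \frac{-78111 + 63250}{385463 - 280257} = - \frac{14861}{105206}$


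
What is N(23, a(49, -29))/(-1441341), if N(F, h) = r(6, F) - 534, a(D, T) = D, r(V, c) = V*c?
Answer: 4/14559 ≈ 0.00027474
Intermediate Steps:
N(F, h) = -534 + 6*F (N(F, h) = 6*F - 534 = -534 + 6*F)
N(23, a(49, -29))/(-1441341) = (-534 + 6*23)/(-1441341) = (-534 + 138)*(-1/1441341) = -396*(-1/1441341) = 4/14559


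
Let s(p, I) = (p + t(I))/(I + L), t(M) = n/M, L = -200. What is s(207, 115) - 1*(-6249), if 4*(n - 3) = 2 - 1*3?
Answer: 244240669/39100 ≈ 6246.6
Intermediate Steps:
n = 11/4 (n = 3 + (2 - 1*3)/4 = 3 + (2 - 3)/4 = 3 + (¼)*(-1) = 3 - ¼ = 11/4 ≈ 2.7500)
t(M) = 11/(4*M)
s(p, I) = (p + 11/(4*I))/(-200 + I) (s(p, I) = (p + 11/(4*I))/(I - 200) = (p + 11/(4*I))/(-200 + I))
s(207, 115) - 1*(-6249) = (11/4 + 115*207)/(115*(-200 + 115)) - 1*(-6249) = (1/115)*(11/4 + 23805)/(-85) + 6249 = (1/115)*(-1/85)*(95231/4) + 6249 = -95231/39100 + 6249 = 244240669/39100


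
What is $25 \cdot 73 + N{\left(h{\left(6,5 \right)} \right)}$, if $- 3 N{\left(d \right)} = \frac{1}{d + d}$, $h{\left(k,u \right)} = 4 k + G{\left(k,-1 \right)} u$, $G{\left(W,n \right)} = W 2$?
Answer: $\frac{919799}{504} \approx 1825.0$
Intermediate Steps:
$G{\left(W,n \right)} = 2 W$
$h{\left(k,u \right)} = 4 k + 2 k u$
$N{\left(d \right)} = - \frac{1}{6 d}$ ($N{\left(d \right)} = - \frac{1}{3 \left(d + d\right)} = - \frac{1}{3 \cdot 2 d} = - \frac{\frac{1}{2} \frac{1}{d}}{3} = - \frac{1}{6 d}$)
$25 \cdot 73 + N{\left(h{\left(6,5 \right)} \right)} = 25 \cdot 73 - \frac{1}{6 \cdot 2 \cdot 6 \left(2 + 5\right)} = 1825 - \frac{1}{6 \cdot 2 \cdot 6 \cdot 7} = 1825 - \frac{1}{6 \cdot 84} = 1825 - \frac{1}{504} = \frac{919799}{504}$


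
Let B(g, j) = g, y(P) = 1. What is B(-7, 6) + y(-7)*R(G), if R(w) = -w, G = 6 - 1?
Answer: -12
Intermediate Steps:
G = 5
B(-7, 6) + y(-7)*R(G) = -7 + 1*(-1*5) = -7 + 1*(-5) = -7 - 5 = -12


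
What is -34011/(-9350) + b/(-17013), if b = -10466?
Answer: 676486243/159071550 ≈ 4.2527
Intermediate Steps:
-34011/(-9350) + b/(-17013) = -34011/(-9350) - 10466/(-17013) = -34011*(-1/9350) - 10466*(-1/17013) = 34011/9350 + 10466/17013 = 676486243/159071550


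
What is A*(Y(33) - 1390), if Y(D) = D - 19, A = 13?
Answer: -17888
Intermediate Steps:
Y(D) = -19 + D
A*(Y(33) - 1390) = 13*((-19 + 33) - 1390) = 13*(14 - 1390) = 13*(-1376) = -17888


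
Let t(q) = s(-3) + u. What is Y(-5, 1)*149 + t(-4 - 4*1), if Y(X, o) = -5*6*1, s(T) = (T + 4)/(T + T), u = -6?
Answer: -26857/6 ≈ -4476.2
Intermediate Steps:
s(T) = (4 + T)/(2*T) (s(T) = (4 + T)/((2*T)) = (4 + T)*(1/(2*T)) = (4 + T)/(2*T))
t(q) = -37/6 (t(q) = (½)*(4 - 3)/(-3) - 6 = (½)*(-⅓)*1 - 6 = -⅙ - 6 = -37/6)
Y(X, o) = -30 (Y(X, o) = -30*1 = -30)
Y(-5, 1)*149 + t(-4 - 4*1) = -30*149 - 37/6 = -4470 - 37/6 = -26857/6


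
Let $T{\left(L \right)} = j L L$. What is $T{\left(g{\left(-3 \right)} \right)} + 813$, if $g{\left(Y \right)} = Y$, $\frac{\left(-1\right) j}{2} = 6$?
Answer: $705$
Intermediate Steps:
$j = -12$ ($j = \left(-2\right) 6 = -12$)
$T{\left(L \right)} = - 12 L^{2}$ ($T{\left(L \right)} = - 12 L L = - 12 L^{2}$)
$T{\left(g{\left(-3 \right)} \right)} + 813 = - 12 \left(-3\right)^{2} + 813 = \left(-12\right) 9 + 813 = -108 + 813 = 705$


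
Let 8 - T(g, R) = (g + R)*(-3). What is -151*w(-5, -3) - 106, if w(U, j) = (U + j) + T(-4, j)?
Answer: 3065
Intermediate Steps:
T(g, R) = 8 + 3*R + 3*g (T(g, R) = 8 - (g + R)*(-3) = 8 - (R + g)*(-3) = 8 - (-3*R - 3*g) = 8 + (3*R + 3*g) = 8 + 3*R + 3*g)
w(U, j) = -4 + U + 4*j (w(U, j) = (U + j) + (8 + 3*j + 3*(-4)) = (U + j) + (8 + 3*j - 12) = (U + j) + (-4 + 3*j) = -4 + U + 4*j)
-151*w(-5, -3) - 106 = -151*(-4 - 5 + 4*(-3)) - 106 = -151*(-4 - 5 - 12) - 106 = -151*(-21) - 106 = 3171 - 106 = 3065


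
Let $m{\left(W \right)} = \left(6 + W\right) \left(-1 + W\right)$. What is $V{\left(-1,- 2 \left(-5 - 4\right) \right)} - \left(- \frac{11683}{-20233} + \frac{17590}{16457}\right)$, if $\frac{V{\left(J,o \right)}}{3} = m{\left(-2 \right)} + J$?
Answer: $- \frac{13534170360}{332974481} \approx -40.646$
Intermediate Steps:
$m{\left(W \right)} = \left(-1 + W\right) \left(6 + W\right)$
$V{\left(J,o \right)} = -36 + 3 J$ ($V{\left(J,o \right)} = 3 \left(\left(-6 + \left(-2\right)^{2} + 5 \left(-2\right)\right) + J\right) = 3 \left(\left(-6 + 4 - 10\right) + J\right) = 3 \left(-12 + J\right) = -36 + 3 J$)
$V{\left(-1,- 2 \left(-5 - 4\right) \right)} - \left(- \frac{11683}{-20233} + \frac{17590}{16457}\right) = \left(-36 + 3 \left(-1\right)\right) - \left(- \frac{11683}{-20233} + \frac{17590}{16457}\right) = \left(-36 - 3\right) - \left(\left(-11683\right) \left(- \frac{1}{20233}\right) + 17590 \cdot \frac{1}{16457}\right) = -39 - \left(\frac{11683}{20233} + \frac{17590}{16457}\right) = -39 - \frac{548165601}{332974481} = - \frac{13534170360}{332974481}$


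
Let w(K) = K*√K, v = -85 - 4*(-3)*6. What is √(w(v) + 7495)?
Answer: √(7495 - 13*I*√13) ≈ 86.574 - 0.2707*I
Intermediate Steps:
v = -13 (v = -85 + 12*6 = -85 + 72 = -13)
w(K) = K^(3/2)
√(w(v) + 7495) = √((-13)^(3/2) + 7495) = √(-13*I*√13 + 7495) = √(7495 - 13*I*√13)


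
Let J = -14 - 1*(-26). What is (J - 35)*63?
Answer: -1449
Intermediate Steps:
J = 12 (J = -14 + 26 = 12)
(J - 35)*63 = (12 - 35)*63 = -23*63 = -1449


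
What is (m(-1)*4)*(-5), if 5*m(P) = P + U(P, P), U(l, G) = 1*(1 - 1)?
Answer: 4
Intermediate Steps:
U(l, G) = 0 (U(l, G) = 1*0 = 0)
m(P) = P/5 (m(P) = (P + 0)/5 = P/5)
(m(-1)*4)*(-5) = (((1/5)*(-1))*4)*(-5) = -1/5*4*(-5) = -4/5*(-5) = 4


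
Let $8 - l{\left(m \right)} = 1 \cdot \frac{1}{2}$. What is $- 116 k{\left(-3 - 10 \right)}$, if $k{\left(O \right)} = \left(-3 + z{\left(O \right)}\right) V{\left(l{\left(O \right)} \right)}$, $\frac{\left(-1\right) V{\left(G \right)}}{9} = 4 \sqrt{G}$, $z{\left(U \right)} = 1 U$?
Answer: $- 33408 \sqrt{30} \approx -1.8298 \cdot 10^{5}$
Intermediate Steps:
$l{\left(m \right)} = \frac{15}{2}$ ($l{\left(m \right)} = 8 - 1 \cdot \frac{1}{2} = 8 - \frac{1}{2} = \frac{15}{2}$)
$z{\left(U \right)} = U$
$V{\left(G \right)} = - 36 \sqrt{G}$ ($V{\left(G \right)} = - 9 \cdot 4 \sqrt{G} = - 36 \sqrt{G}$)
$k{\left(O \right)} = - 18 \sqrt{30} \left(-3 + O\right)$ ($k{\left(O \right)} = \left(-3 + O\right) \left(- 36 \sqrt{\frac{15}{2}}\right) = \left(-3 + O\right) \left(- 36 \frac{\sqrt{30}}{2}\right) = \left(-3 + O\right) \left(- 18 \sqrt{30}\right) = - 18 \sqrt{30} \left(-3 + O\right)$)
$- 116 k{\left(-3 - 10 \right)} = - 116 \cdot 18 \sqrt{30} \left(3 - \left(-3 - 10\right)\right) = - 116 \cdot 18 \sqrt{30} \left(3 - -13\right) = - 116 \cdot 18 \sqrt{30} \left(3 + 13\right) = - 116 \cdot 18 \sqrt{30} \cdot 16 = - 116 \cdot 288 \sqrt{30} = - 33408 \sqrt{30}$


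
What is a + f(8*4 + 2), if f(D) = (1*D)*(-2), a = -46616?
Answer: -46684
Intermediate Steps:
f(D) = -2*D (f(D) = D*(-2) = -2*D)
a + f(8*4 + 2) = -46616 - 2*(8*4 + 2) = -46616 - 2*(32 + 2) = -46616 - 2*34 = -46616 - 68 = -46684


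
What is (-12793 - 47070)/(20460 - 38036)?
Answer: 59863/17576 ≈ 3.4060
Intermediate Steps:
(-12793 - 47070)/(20460 - 38036) = -59863/(-17576) = -59863*(-1/17576) = 59863/17576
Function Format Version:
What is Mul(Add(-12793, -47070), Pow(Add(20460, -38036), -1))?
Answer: Rational(59863, 17576) ≈ 3.4060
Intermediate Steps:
Mul(Add(-12793, -47070), Pow(Add(20460, -38036), -1)) = Mul(-59863, Pow(-17576, -1)) = Mul(-59863, Rational(-1, 17576)) = Rational(59863, 17576)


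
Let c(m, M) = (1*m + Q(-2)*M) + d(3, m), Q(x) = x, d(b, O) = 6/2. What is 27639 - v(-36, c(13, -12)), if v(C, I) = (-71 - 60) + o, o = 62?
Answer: 27708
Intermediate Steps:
d(b, O) = 3 (d(b, O) = 6*(½) = 3)
c(m, M) = 3 + m - 2*M (c(m, M) = (1*m - 2*M) + 3 = (m - 2*M) + 3 = 3 + m - 2*M)
v(C, I) = -69 (v(C, I) = (-71 - 60) + 62 = -131 + 62 = -69)
27639 - v(-36, c(13, -12)) = 27639 - 1*(-69) = 27639 + 69 = 27708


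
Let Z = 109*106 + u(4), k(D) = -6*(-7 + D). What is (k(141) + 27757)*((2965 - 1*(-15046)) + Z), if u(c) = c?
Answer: 796973257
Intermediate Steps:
k(D) = 42 - 6*D
Z = 11558 (Z = 109*106 + 4 = 11554 + 4 = 11558)
(k(141) + 27757)*((2965 - 1*(-15046)) + Z) = ((42 - 6*141) + 27757)*((2965 - 1*(-15046)) + 11558) = ((42 - 846) + 27757)*((2965 + 15046) + 11558) = (-804 + 27757)*(18011 + 11558) = 26953*29569 = 796973257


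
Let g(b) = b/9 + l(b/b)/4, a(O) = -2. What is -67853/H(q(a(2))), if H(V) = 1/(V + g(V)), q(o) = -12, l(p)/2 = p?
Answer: 5224681/6 ≈ 8.7078e+5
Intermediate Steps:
l(p) = 2*p
g(b) = ½ + b/9 (g(b) = b/9 + (2*(b/b))/4 = b*(⅑) + (2*1)*(¼) = b/9 + 2*(¼) = b/9 + ½ = ½ + b/9)
H(V) = 1/(½ + 10*V/9) (H(V) = 1/(V + (½ + V/9)) = 1/(½ + 10*V/9))
-67853/H(q(a(2))) = -67853/(18/(9 + 20*(-12))) = -67853/(18/(9 - 240)) = -67853/(18/(-231)) = -67853/(18*(-1/231)) = -67853/(-6/77) = -67853*(-77/6) = 5224681/6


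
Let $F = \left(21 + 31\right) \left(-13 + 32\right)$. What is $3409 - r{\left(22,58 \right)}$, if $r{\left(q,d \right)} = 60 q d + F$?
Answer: $-74139$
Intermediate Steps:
$F = 988$ ($F = 52 \cdot 19 = 988$)
$r{\left(q,d \right)} = 988 + 60 d q$ ($r{\left(q,d \right)} = 60 q d + 988 = 60 d q + 988 = 988 + 60 d q$)
$3409 - r{\left(22,58 \right)} = 3409 - \left(988 + 60 \cdot 58 \cdot 22\right) = 3409 - \left(988 + 76560\right) = 3409 - 77548 = -74139$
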